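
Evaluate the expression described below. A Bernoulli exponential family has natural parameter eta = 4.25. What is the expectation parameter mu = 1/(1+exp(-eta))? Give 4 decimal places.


Dual coordinate (expectation parameter) for Bernoulli:
mu = 1/(1+exp(-eta)).
eta = 4.25.
exp(-eta) = exp(-4.25) = 0.014264.
mu = 1/(1+0.014264) = 0.9859

0.9859


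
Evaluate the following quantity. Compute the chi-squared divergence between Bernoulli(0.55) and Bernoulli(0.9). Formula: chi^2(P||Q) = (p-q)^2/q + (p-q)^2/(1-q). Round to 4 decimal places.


Chi-squared divergence between Bernoulli distributions:
chi^2 = (p-q)^2/q + (p-q)^2/(1-q).
p = 0.55, q = 0.9, p-q = -0.35.
(p-q)^2 = 0.1225.
term1 = 0.1225/0.9 = 0.136111.
term2 = 0.1225/0.1 = 1.225.
chi^2 = 0.136111 + 1.225 = 1.3611

1.3611


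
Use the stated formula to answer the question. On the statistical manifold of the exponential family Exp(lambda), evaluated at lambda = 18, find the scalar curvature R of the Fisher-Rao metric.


This family has a single free parameter, so its statistical manifold
is 1-dimensional. The Riemann curvature tensor of any 1-dimensional
Riemannian manifold vanishes identically, so R = 0.

0


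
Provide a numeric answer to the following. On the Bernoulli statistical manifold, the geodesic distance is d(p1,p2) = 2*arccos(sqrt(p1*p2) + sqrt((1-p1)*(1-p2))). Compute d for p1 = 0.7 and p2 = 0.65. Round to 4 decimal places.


Geodesic distance on Bernoulli manifold:
d(p1,p2) = 2*arccos(sqrt(p1*p2) + sqrt((1-p1)*(1-p2))).
sqrt(p1*p2) = sqrt(0.7*0.65) = 0.674537.
sqrt((1-p1)*(1-p2)) = sqrt(0.3*0.35) = 0.324037.
arg = 0.674537 + 0.324037 = 0.998574.
d = 2*arccos(0.998574) = 0.1068

0.1068


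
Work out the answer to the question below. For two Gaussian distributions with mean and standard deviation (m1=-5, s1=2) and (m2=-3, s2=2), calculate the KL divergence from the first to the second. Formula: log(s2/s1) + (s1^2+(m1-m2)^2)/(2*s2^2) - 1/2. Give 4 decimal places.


KL divergence between normal distributions:
KL = log(s2/s1) + (s1^2 + (m1-m2)^2)/(2*s2^2) - 1/2.
log(2/2) = 0.0.
(2^2 + (-5--3)^2)/(2*2^2) = (4 + 4)/8 = 1.0.
KL = 0.0 + 1.0 - 0.5 = 0.5000

0.5000


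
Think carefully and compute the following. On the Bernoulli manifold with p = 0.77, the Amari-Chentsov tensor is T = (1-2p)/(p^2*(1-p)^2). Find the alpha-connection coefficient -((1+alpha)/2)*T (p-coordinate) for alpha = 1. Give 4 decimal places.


Skewness (Amari-Chentsov) tensor: T = (1-2p)/(p^2*(1-p)^2).
p = 0.77, 1-2p = -0.54, p^2 = 0.5929, (1-p)^2 = 0.0529.
T = -0.54/(0.5929 * 0.0529) = -17.216967.
In the p-coordinate, Gamma^(alpha) = Gamma^(0) - (alpha/2)*T with Gamma^(0) = (1/2)*g'(p) = -T/2,
so Gamma^(alpha) = -((1+alpha)/2)*T.
alpha = 1, -(1+alpha)/2 = -1.0.
Gamma = -1.0 * -17.216967 = 17.2170

17.2170


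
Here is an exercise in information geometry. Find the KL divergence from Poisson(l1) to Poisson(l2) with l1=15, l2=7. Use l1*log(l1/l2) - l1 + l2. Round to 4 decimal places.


KL divergence for Poisson:
KL = l1*log(l1/l2) - l1 + l2.
l1 = 15, l2 = 7.
log(15/7) = 0.76214.
l1*log(l1/l2) = 15 * 0.76214 = 11.432101.
KL = 11.432101 - 15 + 7 = 3.4321

3.4321


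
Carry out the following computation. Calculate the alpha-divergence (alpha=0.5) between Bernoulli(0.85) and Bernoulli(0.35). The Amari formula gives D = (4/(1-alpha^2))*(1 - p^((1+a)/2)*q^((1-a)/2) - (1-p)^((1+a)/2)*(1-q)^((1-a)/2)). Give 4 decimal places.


Amari alpha-divergence:
D = (4/(1-alpha^2))*(1 - p^((1+a)/2)*q^((1-a)/2) - (1-p)^((1+a)/2)*(1-q)^((1-a)/2)).
alpha = 0.5, p = 0.85, q = 0.35.
e1 = (1+alpha)/2 = 0.75, e2 = (1-alpha)/2 = 0.25.
t1 = p^e1 * q^e2 = 0.85^0.75 * 0.35^0.25 = 0.680897.
t2 = (1-p)^e1 * (1-q)^e2 = 0.15^0.75 * 0.65^0.25 = 0.21642.
4/(1-alpha^2) = 5.333333.
D = 5.333333*(1 - 0.680897 - 0.21642) = 0.5476

0.5476


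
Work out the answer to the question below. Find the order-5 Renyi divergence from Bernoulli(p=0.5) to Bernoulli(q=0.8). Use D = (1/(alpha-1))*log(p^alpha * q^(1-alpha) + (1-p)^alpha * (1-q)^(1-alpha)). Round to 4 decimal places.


Renyi divergence of order alpha between Bernoulli distributions:
D = (1/(alpha-1))*log(p^alpha * q^(1-alpha) + (1-p)^alpha * (1-q)^(1-alpha)).
alpha = 5, p = 0.5, q = 0.8.
p^alpha * q^(1-alpha) = 0.5^5 * 0.8^-4 = 0.076294.
(1-p)^alpha * (1-q)^(1-alpha) = 0.5^5 * 0.2^-4 = 19.53125.
sum = 0.076294 + 19.53125 = 19.607544.
D = (1/4)*log(19.607544) = 0.7440

0.7440


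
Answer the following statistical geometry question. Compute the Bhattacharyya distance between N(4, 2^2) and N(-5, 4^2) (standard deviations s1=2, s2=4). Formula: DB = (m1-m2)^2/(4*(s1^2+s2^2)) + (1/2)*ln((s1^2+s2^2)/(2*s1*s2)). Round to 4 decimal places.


Bhattacharyya distance between two Gaussians:
DB = (m1-m2)^2/(4*(s1^2+s2^2)) + (1/2)*ln((s1^2+s2^2)/(2*s1*s2)).
(m1-m2)^2 = (9)^2 = 81.
s1^2+s2^2 = 4 + 16 = 20.
term1 = 81/80 = 1.0125.
term2 = 0.5*ln(20/16.0) = 0.111572.
DB = 1.0125 + 0.111572 = 1.1241

1.1241


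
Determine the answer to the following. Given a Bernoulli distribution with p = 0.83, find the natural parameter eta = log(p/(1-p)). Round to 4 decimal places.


Natural parameter for Bernoulli: eta = log(p/(1-p)).
p = 0.83, 1-p = 0.17.
p/(1-p) = 4.882353.
eta = log(4.882353) = 1.5856

1.5856


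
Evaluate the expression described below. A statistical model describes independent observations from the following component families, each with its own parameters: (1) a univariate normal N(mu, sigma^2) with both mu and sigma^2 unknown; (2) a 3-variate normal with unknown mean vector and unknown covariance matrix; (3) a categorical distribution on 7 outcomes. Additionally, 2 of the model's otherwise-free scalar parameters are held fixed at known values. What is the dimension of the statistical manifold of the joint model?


The dimension of a statistical manifold equals the number of free
(independent) real parameters of the model. For a product of independent
blocks the parameter counts add.
- normal (mu, sigma^2): 2.
- 3-variate normal: 3 (mean) + 3*4/2 = 6 (symmetric covariance) = 9.
- categorical on 7 outcomes (probabilities sum to 1): 7-1 = 6.
Total = 2 + 9 + 6 = 17.
2 parameter(s) fixed at known values: 17 - 2 = 15.
Dimension = 15

15


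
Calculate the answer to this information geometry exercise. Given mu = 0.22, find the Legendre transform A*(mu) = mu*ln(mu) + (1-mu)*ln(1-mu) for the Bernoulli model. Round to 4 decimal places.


Legendre transform for Bernoulli:
A*(mu) = mu*log(mu) + (1-mu)*log(1-mu).
mu = 0.22, 1-mu = 0.78.
mu*log(mu) = 0.22*log(0.22) = -0.333108.
(1-mu)*log(1-mu) = 0.78*log(0.78) = -0.1938.
A* = -0.333108 + -0.1938 = -0.5269

-0.5269


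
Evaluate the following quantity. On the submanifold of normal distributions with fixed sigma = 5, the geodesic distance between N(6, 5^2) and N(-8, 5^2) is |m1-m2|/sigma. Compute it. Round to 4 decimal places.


On the fixed-variance normal subfamily, geodesic distance = |m1-m2|/sigma.
|6 - -8| = 14.
sigma = 5.
d = 14/5 = 2.8000

2.8000


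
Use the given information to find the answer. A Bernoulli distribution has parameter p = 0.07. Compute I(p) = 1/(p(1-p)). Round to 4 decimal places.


For Bernoulli(p), Fisher information is I(p) = 1/(p*(1-p)).
p = 0.07, 1-p = 0.93.
p*(1-p) = 0.0651.
I(p) = 1/0.0651 = 15.3610

15.3610


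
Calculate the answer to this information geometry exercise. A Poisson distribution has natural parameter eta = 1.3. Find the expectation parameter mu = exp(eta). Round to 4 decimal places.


Expectation parameter for Poisson exponential family:
mu = exp(eta).
eta = 1.3.
mu = exp(1.3) = 3.6693

3.6693


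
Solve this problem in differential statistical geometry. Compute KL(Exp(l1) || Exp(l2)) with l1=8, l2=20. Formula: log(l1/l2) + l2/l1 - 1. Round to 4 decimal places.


KL divergence for exponential family:
KL = log(l1/l2) + l2/l1 - 1.
log(8/20) = -0.916291.
20/8 = 2.5.
KL = -0.916291 + 2.5 - 1 = 0.5837

0.5837


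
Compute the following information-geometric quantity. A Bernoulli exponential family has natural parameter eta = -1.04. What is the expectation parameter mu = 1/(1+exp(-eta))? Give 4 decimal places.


Dual coordinate (expectation parameter) for Bernoulli:
mu = 1/(1+exp(-eta)).
eta = -1.04.
exp(-eta) = exp(1.04) = 2.829217.
mu = 1/(1+2.829217) = 0.2611

0.2611


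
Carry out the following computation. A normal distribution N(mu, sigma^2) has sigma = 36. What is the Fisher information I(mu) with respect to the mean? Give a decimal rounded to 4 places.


The Fisher information for the mean of a normal distribution is I(mu) = 1/sigma^2.
sigma = 36, so sigma^2 = 1296.
I(mu) = 1/1296 = 0.0008

0.0008


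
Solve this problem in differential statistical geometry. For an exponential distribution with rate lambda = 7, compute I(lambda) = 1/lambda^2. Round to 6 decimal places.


Fisher information for exponential: I(lambda) = 1/lambda^2.
lambda = 7, lambda^2 = 49.
I = 1/49 = 0.020408

0.020408


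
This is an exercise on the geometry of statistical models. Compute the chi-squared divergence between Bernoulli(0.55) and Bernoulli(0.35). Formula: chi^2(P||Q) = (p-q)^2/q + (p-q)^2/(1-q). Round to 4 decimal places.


Chi-squared divergence between Bernoulli distributions:
chi^2 = (p-q)^2/q + (p-q)^2/(1-q).
p = 0.55, q = 0.35, p-q = 0.2.
(p-q)^2 = 0.04.
term1 = 0.04/0.35 = 0.114286.
term2 = 0.04/0.65 = 0.061538.
chi^2 = 0.114286 + 0.061538 = 0.1758

0.1758


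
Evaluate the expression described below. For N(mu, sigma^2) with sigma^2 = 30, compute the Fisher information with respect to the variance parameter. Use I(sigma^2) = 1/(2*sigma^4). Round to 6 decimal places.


Fisher information for variance: I(sigma^2) = 1/(2*sigma^4).
sigma^2 = 30, so sigma^4 = 900.
I = 1/(2*900) = 1/1800 = 0.000556

0.000556


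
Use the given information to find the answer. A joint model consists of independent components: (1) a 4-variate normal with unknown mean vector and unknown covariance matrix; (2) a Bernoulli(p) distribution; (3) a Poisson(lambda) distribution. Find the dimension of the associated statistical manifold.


The dimension of a statistical manifold equals the number of free
(independent) real parameters of the model. For a product of independent
blocks the parameter counts add.
- 4-variate normal: 4 (mean) + 4*5/2 = 10 (symmetric covariance) = 14.
- Bernoulli (p): 1.
- Poisson (lambda): 1.
Total = 14 + 1 + 1 = 16.
Dimension = 16

16


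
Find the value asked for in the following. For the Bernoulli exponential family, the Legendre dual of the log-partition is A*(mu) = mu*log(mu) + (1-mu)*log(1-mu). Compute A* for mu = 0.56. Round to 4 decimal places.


Legendre transform for Bernoulli:
A*(mu) = mu*log(mu) + (1-mu)*log(1-mu).
mu = 0.56, 1-mu = 0.44.
mu*log(mu) = 0.56*log(0.56) = -0.324698.
(1-mu)*log(1-mu) = 0.44*log(0.44) = -0.361231.
A* = -0.324698 + -0.361231 = -0.6859

-0.6859


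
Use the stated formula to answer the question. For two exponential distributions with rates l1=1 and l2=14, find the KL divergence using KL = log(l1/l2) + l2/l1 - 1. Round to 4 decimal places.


KL divergence for exponential family:
KL = log(l1/l2) + l2/l1 - 1.
log(1/14) = -2.639057.
14/1 = 14.0.
KL = -2.639057 + 14.0 - 1 = 10.3609

10.3609


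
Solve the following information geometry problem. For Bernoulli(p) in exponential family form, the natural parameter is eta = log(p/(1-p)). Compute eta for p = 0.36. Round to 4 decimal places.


Natural parameter for Bernoulli: eta = log(p/(1-p)).
p = 0.36, 1-p = 0.64.
p/(1-p) = 0.5625.
eta = log(0.5625) = -0.5754

-0.5754


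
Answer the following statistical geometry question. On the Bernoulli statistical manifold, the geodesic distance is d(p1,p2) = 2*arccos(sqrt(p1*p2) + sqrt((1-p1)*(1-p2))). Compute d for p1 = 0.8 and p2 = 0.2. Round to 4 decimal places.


Geodesic distance on Bernoulli manifold:
d(p1,p2) = 2*arccos(sqrt(p1*p2) + sqrt((1-p1)*(1-p2))).
sqrt(p1*p2) = sqrt(0.8*0.2) = 0.4.
sqrt((1-p1)*(1-p2)) = sqrt(0.2*0.8) = 0.4.
arg = 0.4 + 0.4 = 0.8.
d = 2*arccos(0.8) = 1.2870

1.2870


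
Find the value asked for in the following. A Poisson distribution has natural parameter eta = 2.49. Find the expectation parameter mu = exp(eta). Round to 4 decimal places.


Expectation parameter for Poisson exponential family:
mu = exp(eta).
eta = 2.49.
mu = exp(2.49) = 12.0613

12.0613


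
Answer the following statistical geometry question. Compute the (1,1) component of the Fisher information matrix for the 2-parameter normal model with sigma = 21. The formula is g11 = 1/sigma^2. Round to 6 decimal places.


For the 2-parameter normal family, the Fisher metric has:
  g11 = 1/sigma^2, g22 = 2/sigma^2.
sigma = 21, sigma^2 = 441.
g11 = 0.002268

0.002268


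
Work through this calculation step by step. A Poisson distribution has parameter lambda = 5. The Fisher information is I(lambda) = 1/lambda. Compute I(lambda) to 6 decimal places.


Fisher information for Poisson: I(lambda) = 1/lambda.
lambda = 5.
I(lambda) = 1/5 = 0.200000

0.200000


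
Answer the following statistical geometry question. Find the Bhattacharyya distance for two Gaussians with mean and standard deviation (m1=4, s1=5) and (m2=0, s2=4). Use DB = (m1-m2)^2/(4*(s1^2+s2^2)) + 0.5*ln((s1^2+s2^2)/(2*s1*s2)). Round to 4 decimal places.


Bhattacharyya distance between two Gaussians:
DB = (m1-m2)^2/(4*(s1^2+s2^2)) + (1/2)*ln((s1^2+s2^2)/(2*s1*s2)).
(m1-m2)^2 = (4)^2 = 16.
s1^2+s2^2 = 25 + 16 = 41.
term1 = 16/164 = 0.097561.
term2 = 0.5*ln(41/40.0) = 0.012346.
DB = 0.097561 + 0.012346 = 0.1099

0.1099


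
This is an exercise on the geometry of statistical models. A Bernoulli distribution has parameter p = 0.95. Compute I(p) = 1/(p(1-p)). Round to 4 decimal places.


For Bernoulli(p), Fisher information is I(p) = 1/(p*(1-p)).
p = 0.95, 1-p = 0.05.
p*(1-p) = 0.0475.
I(p) = 1/0.0475 = 21.0526

21.0526


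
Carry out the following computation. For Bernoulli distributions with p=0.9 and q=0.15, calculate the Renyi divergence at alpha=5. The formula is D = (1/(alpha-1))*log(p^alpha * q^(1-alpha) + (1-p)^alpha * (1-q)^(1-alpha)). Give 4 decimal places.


Renyi divergence of order alpha between Bernoulli distributions:
D = (1/(alpha-1))*log(p^alpha * q^(1-alpha) + (1-p)^alpha * (1-q)^(1-alpha)).
alpha = 5, p = 0.9, q = 0.15.
p^alpha * q^(1-alpha) = 0.9^5 * 0.15^-4 = 1166.4.
(1-p)^alpha * (1-q)^(1-alpha) = 0.1^5 * 0.85^-4 = 1.9e-05.
sum = 1166.4 + 1.9e-05 = 1166.400019.
D = (1/4)*log(1166.400019) = 1.7654

1.7654


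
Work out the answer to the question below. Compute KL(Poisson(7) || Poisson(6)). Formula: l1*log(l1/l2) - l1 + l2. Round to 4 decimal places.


KL divergence for Poisson:
KL = l1*log(l1/l2) - l1 + l2.
l1 = 7, l2 = 6.
log(7/6) = 0.154151.
l1*log(l1/l2) = 7 * 0.154151 = 1.079055.
KL = 1.079055 - 7 + 6 = 0.0791

0.0791


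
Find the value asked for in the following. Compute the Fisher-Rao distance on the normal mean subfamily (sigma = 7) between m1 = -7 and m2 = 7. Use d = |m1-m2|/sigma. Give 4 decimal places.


On the fixed-variance normal subfamily, geodesic distance = |m1-m2|/sigma.
|-7 - 7| = 14.
sigma = 7.
d = 14/7 = 2.0000

2.0000


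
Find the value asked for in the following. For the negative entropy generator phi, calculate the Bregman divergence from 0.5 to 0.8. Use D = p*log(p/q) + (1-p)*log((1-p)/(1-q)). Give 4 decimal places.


Bregman divergence with negative entropy generator:
D = p*log(p/q) + (1-p)*log((1-p)/(1-q)).
p = 0.5, q = 0.8.
p*log(p/q) = 0.5*log(0.5/0.8) = -0.235002.
(1-p)*log((1-p)/(1-q)) = 0.5*log(0.5/0.2) = 0.458145.
D = -0.235002 + 0.458145 = 0.2231

0.2231


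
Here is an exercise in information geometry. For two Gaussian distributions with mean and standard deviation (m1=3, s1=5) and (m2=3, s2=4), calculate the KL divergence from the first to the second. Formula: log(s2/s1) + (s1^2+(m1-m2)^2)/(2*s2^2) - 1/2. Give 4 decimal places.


KL divergence between normal distributions:
KL = log(s2/s1) + (s1^2 + (m1-m2)^2)/(2*s2^2) - 1/2.
log(4/5) = -0.223144.
(5^2 + (3-3)^2)/(2*4^2) = (25 + 0)/32 = 0.78125.
KL = -0.223144 + 0.78125 - 0.5 = 0.0581

0.0581


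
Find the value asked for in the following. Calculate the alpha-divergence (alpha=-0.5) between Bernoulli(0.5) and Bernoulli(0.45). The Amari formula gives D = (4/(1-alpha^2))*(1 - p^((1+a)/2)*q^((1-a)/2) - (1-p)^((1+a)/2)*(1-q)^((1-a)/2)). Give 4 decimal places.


Amari alpha-divergence:
D = (4/(1-alpha^2))*(1 - p^((1+a)/2)*q^((1-a)/2) - (1-p)^((1+a)/2)*(1-q)^((1-a)/2)).
alpha = -0.5, p = 0.5, q = 0.45.
e1 = (1+alpha)/2 = 0.25, e2 = (1-alpha)/2 = 0.75.
t1 = p^e1 * q^e2 = 0.5^0.25 * 0.45^0.75 = 0.462011.
t2 = (1-p)^e1 * (1-q)^e2 = 0.5^0.25 * 0.55^0.75 = 0.53705.
4/(1-alpha^2) = 5.333333.
D = 5.333333*(1 - 0.462011 - 0.53705) = 0.0050

0.0050


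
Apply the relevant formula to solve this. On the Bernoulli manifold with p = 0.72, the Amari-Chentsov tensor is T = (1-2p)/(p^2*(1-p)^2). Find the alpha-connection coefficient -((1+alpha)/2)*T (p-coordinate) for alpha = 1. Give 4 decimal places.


Skewness (Amari-Chentsov) tensor: T = (1-2p)/(p^2*(1-p)^2).
p = 0.72, 1-2p = -0.44, p^2 = 0.5184, (1-p)^2 = 0.0784.
T = -0.44/(0.5184 * 0.0784) = -10.82609.
In the p-coordinate, Gamma^(alpha) = Gamma^(0) - (alpha/2)*T with Gamma^(0) = (1/2)*g'(p) = -T/2,
so Gamma^(alpha) = -((1+alpha)/2)*T.
alpha = 1, -(1+alpha)/2 = -1.0.
Gamma = -1.0 * -10.82609 = 10.8261

10.8261


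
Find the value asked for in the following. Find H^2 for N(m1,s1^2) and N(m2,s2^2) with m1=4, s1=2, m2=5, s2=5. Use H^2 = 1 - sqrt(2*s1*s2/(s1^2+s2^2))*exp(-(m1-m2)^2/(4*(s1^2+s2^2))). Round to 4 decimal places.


Squared Hellinger distance for Gaussians:
H^2 = 1 - sqrt(2*s1*s2/(s1^2+s2^2)) * exp(-(m1-m2)^2/(4*(s1^2+s2^2))).
s1^2 = 4, s2^2 = 25, s1^2+s2^2 = 29.
sqrt(2*2*5/(29)) = 0.830455.
(m1-m2)^2 = (-1)^2 = 1.
exp(-1/(4*29)) = exp(-0.008621) = 0.991416.
H^2 = 1 - 0.830455*0.991416 = 0.1767

0.1767


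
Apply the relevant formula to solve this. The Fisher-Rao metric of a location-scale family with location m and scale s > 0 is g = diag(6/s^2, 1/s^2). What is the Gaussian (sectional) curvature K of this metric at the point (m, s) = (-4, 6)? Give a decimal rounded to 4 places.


The metric has the form g = (A dm^2 + B ds^2)/s^2 with A = 6, B = 1.
Substitute u = sqrt(A/B)*m: g = B*(du^2 + ds^2)/s^2, i.e. B times the
Poincare upper half-plane metric, which has constant Gaussian curvature -1.
Scaling a 2D metric by a constant c divides the Gaussian curvature by c,
so K = -1/B = -1/(1) = -1.0000 everywhere (the point (m, s) = (-4, 6) is irrelevant:
the curvature is constant).
The requested Gaussian curvature is K = -1.0000.

-1.0000


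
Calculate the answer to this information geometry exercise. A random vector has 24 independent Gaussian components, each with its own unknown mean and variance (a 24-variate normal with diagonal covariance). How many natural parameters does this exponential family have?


Exponential family dimension calculation:
Each univariate normal has two natural parameters (mu/sigma^2 and -1/(2 sigma^2)).
With 24 independent components, dim = 2 * 24 = 48.

48


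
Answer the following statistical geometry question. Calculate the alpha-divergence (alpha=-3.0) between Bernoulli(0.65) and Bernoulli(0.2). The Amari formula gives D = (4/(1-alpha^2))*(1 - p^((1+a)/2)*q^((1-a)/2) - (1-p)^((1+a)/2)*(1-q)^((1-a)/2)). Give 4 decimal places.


Amari alpha-divergence:
D = (4/(1-alpha^2))*(1 - p^((1+a)/2)*q^((1-a)/2) - (1-p)^((1+a)/2)*(1-q)^((1-a)/2)).
alpha = -3.0, p = 0.65, q = 0.2.
e1 = (1+alpha)/2 = -1.0, e2 = (1-alpha)/2 = 2.0.
t1 = p^e1 * q^e2 = 0.65^-1.0 * 0.2^2.0 = 0.061538.
t2 = (1-p)^e1 * (1-q)^e2 = 0.35^-1.0 * 0.8^2.0 = 1.828571.
4/(1-alpha^2) = -0.5.
D = -0.5*(1 - 0.061538 - 1.828571) = 0.4451

0.4451


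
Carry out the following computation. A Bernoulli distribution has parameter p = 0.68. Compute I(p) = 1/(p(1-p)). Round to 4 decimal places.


For Bernoulli(p), Fisher information is I(p) = 1/(p*(1-p)).
p = 0.68, 1-p = 0.32.
p*(1-p) = 0.2176.
I(p) = 1/0.2176 = 4.5956

4.5956


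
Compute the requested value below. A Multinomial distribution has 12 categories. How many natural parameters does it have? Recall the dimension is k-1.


Exponential family dimension calculation:
For Multinomial with k=12 categories, dim = k-1 = 11.

11


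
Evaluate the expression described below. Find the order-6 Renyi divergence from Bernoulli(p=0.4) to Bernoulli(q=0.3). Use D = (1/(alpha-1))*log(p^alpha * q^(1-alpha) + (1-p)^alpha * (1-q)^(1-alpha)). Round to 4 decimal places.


Renyi divergence of order alpha between Bernoulli distributions:
D = (1/(alpha-1))*log(p^alpha * q^(1-alpha) + (1-p)^alpha * (1-q)^(1-alpha)).
alpha = 6, p = 0.4, q = 0.3.
p^alpha * q^(1-alpha) = 0.4^6 * 0.3^-5 = 1.685597.
(1-p)^alpha * (1-q)^(1-alpha) = 0.6^6 * 0.7^-5 = 0.277599.
sum = 1.685597 + 0.277599 = 1.963195.
D = (1/5)*log(1.963195) = 0.1349

0.1349


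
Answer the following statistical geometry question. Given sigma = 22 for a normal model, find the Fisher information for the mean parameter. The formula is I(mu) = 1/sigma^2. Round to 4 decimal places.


The Fisher information for the mean of a normal distribution is I(mu) = 1/sigma^2.
sigma = 22, so sigma^2 = 484.
I(mu) = 1/484 = 0.0021

0.0021


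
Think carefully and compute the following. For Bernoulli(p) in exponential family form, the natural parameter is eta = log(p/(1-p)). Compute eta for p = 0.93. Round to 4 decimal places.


Natural parameter for Bernoulli: eta = log(p/(1-p)).
p = 0.93, 1-p = 0.07.
p/(1-p) = 13.285714.
eta = log(13.285714) = 2.5867

2.5867


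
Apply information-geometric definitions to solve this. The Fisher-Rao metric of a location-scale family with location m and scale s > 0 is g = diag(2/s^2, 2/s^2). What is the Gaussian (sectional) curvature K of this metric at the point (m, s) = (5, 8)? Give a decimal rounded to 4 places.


The metric has the form g = (A dm^2 + B ds^2)/s^2 with A = 2, B = 2.
Substitute u = sqrt(A/B)*m: g = B*(du^2 + ds^2)/s^2, i.e. B times the
Poincare upper half-plane metric, which has constant Gaussian curvature -1.
Scaling a 2D metric by a constant c divides the Gaussian curvature by c,
so K = -1/B = -1/(2) = -0.5000 everywhere (the point (m, s) = (5, 8) is irrelevant:
the curvature is constant).
The requested Gaussian curvature is K = -0.5000.

-0.5000


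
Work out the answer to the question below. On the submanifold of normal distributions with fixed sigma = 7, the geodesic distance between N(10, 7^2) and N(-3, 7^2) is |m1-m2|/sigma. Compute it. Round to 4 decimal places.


On the fixed-variance normal subfamily, geodesic distance = |m1-m2|/sigma.
|10 - -3| = 13.
sigma = 7.
d = 13/7 = 1.8571

1.8571


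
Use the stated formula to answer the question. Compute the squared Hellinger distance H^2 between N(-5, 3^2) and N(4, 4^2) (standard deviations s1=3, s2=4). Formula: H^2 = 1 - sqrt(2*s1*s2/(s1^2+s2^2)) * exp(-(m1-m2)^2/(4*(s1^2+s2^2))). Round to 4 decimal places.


Squared Hellinger distance for Gaussians:
H^2 = 1 - sqrt(2*s1*s2/(s1^2+s2^2)) * exp(-(m1-m2)^2/(4*(s1^2+s2^2))).
s1^2 = 9, s2^2 = 16, s1^2+s2^2 = 25.
sqrt(2*3*4/(25)) = 0.979796.
(m1-m2)^2 = (-9)^2 = 81.
exp(-81/(4*25)) = exp(-0.81) = 0.444858.
H^2 = 1 - 0.979796*0.444858 = 0.5641

0.5641


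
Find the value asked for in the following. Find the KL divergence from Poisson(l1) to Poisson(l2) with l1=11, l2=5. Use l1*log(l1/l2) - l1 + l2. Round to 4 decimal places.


KL divergence for Poisson:
KL = l1*log(l1/l2) - l1 + l2.
l1 = 11, l2 = 5.
log(11/5) = 0.788457.
l1*log(l1/l2) = 11 * 0.788457 = 8.673031.
KL = 8.673031 - 11 + 5 = 2.6730

2.6730


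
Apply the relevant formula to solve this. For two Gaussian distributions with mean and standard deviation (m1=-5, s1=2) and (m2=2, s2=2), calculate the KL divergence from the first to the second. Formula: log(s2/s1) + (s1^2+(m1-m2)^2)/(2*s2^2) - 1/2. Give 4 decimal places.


KL divergence between normal distributions:
KL = log(s2/s1) + (s1^2 + (m1-m2)^2)/(2*s2^2) - 1/2.
log(2/2) = 0.0.
(2^2 + (-5-2)^2)/(2*2^2) = (4 + 49)/8 = 6.625.
KL = 0.0 + 6.625 - 0.5 = 6.1250

6.1250


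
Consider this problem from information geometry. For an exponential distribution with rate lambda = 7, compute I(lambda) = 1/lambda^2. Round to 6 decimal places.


Fisher information for exponential: I(lambda) = 1/lambda^2.
lambda = 7, lambda^2 = 49.
I = 1/49 = 0.020408

0.020408


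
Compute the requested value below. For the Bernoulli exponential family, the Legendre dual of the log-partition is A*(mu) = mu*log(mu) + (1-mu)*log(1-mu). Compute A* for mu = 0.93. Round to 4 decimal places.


Legendre transform for Bernoulli:
A*(mu) = mu*log(mu) + (1-mu)*log(1-mu).
mu = 0.93, 1-mu = 0.07.
mu*log(mu) = 0.93*log(0.93) = -0.067491.
(1-mu)*log(1-mu) = 0.07*log(0.07) = -0.186148.
A* = -0.067491 + -0.186148 = -0.2536

-0.2536


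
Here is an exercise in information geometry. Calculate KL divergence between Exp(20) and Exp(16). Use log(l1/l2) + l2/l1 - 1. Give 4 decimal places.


KL divergence for exponential family:
KL = log(l1/l2) + l2/l1 - 1.
log(20/16) = 0.223144.
16/20 = 0.8.
KL = 0.223144 + 0.8 - 1 = 0.0231

0.0231


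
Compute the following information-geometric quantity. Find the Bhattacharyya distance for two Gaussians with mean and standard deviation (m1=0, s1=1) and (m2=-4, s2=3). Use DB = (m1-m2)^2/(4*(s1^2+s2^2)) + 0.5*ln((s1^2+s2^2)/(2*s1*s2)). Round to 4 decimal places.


Bhattacharyya distance between two Gaussians:
DB = (m1-m2)^2/(4*(s1^2+s2^2)) + (1/2)*ln((s1^2+s2^2)/(2*s1*s2)).
(m1-m2)^2 = (4)^2 = 16.
s1^2+s2^2 = 1 + 9 = 10.
term1 = 16/40 = 0.4.
term2 = 0.5*ln(10/6.0) = 0.255413.
DB = 0.4 + 0.255413 = 0.6554

0.6554


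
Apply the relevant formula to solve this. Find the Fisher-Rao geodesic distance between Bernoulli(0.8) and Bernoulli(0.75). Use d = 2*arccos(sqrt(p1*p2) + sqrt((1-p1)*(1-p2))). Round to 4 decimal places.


Geodesic distance on Bernoulli manifold:
d(p1,p2) = 2*arccos(sqrt(p1*p2) + sqrt((1-p1)*(1-p2))).
sqrt(p1*p2) = sqrt(0.8*0.75) = 0.774597.
sqrt((1-p1)*(1-p2)) = sqrt(0.2*0.25) = 0.223607.
arg = 0.774597 + 0.223607 = 0.998203.
d = 2*arccos(0.998203) = 0.1199

0.1199


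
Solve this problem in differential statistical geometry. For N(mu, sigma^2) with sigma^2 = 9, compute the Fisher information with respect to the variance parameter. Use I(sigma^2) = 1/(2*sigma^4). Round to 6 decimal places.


Fisher information for variance: I(sigma^2) = 1/(2*sigma^4).
sigma^2 = 9, so sigma^4 = 81.
I = 1/(2*81) = 1/162 = 0.006173

0.006173


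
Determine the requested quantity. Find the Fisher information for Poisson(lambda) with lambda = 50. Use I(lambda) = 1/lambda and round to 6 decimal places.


Fisher information for Poisson: I(lambda) = 1/lambda.
lambda = 50.
I(lambda) = 1/50 = 0.020000

0.020000


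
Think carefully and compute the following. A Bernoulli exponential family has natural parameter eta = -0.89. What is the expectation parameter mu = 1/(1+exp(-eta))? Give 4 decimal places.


Dual coordinate (expectation parameter) for Bernoulli:
mu = 1/(1+exp(-eta)).
eta = -0.89.
exp(-eta) = exp(0.89) = 2.43513.
mu = 1/(1+2.43513) = 0.2911

0.2911


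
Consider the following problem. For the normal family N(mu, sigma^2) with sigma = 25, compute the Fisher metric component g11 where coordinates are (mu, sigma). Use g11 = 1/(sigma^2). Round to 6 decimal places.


For the 2-parameter normal family, the Fisher metric has:
  g11 = 1/sigma^2, g22 = 2/sigma^2.
sigma = 25, sigma^2 = 625.
g11 = 0.001600

0.001600


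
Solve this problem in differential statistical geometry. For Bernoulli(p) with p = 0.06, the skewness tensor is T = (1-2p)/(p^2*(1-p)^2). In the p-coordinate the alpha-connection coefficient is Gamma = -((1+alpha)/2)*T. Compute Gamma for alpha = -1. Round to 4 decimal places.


Skewness (Amari-Chentsov) tensor: T = (1-2p)/(p^2*(1-p)^2).
p = 0.06, 1-2p = 0.88, p^2 = 0.0036, (1-p)^2 = 0.8836.
T = 0.88/(0.0036 * 0.8836) = 276.646044.
In the p-coordinate, Gamma^(alpha) = Gamma^(0) - (alpha/2)*T with Gamma^(0) = (1/2)*g'(p) = -T/2,
so Gamma^(alpha) = -((1+alpha)/2)*T.
alpha = -1, -(1+alpha)/2 = 0.0.
Gamma = 0.0 * 276.646044 = 0.0000

0.0000


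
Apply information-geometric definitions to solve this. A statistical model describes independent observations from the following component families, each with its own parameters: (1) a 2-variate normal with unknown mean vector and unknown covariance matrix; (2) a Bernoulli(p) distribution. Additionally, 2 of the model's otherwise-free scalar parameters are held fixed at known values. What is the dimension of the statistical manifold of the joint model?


The dimension of a statistical manifold equals the number of free
(independent) real parameters of the model. For a product of independent
blocks the parameter counts add.
- 2-variate normal: 2 (mean) + 2*3/2 = 3 (symmetric covariance) = 5.
- Bernoulli (p): 1.
Total = 5 + 1 = 6.
2 parameter(s) fixed at known values: 6 - 2 = 4.
Dimension = 4

4


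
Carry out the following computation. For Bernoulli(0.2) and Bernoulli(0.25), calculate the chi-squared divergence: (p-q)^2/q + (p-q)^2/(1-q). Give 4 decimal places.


Chi-squared divergence between Bernoulli distributions:
chi^2 = (p-q)^2/q + (p-q)^2/(1-q).
p = 0.2, q = 0.25, p-q = -0.05.
(p-q)^2 = 0.0025.
term1 = 0.0025/0.25 = 0.01.
term2 = 0.0025/0.75 = 0.003333.
chi^2 = 0.01 + 0.003333 = 0.0133

0.0133


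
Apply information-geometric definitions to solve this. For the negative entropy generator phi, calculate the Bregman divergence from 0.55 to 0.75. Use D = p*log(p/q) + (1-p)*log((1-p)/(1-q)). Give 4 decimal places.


Bregman divergence with negative entropy generator:
D = p*log(p/q) + (1-p)*log((1-p)/(1-q)).
p = 0.55, q = 0.75.
p*log(p/q) = 0.55*log(0.55/0.75) = -0.170585.
(1-p)*log((1-p)/(1-q)) = 0.45*log(0.45/0.25) = 0.264504.
D = -0.170585 + 0.264504 = 0.0939

0.0939


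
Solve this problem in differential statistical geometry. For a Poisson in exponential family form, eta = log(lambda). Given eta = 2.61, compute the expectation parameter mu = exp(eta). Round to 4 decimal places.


Expectation parameter for Poisson exponential family:
mu = exp(eta).
eta = 2.61.
mu = exp(2.61) = 13.5991

13.5991


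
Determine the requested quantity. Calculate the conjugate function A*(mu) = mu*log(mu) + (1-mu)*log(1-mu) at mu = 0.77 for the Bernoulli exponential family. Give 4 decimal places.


Legendre transform for Bernoulli:
A*(mu) = mu*log(mu) + (1-mu)*log(1-mu).
mu = 0.77, 1-mu = 0.23.
mu*log(mu) = 0.77*log(0.77) = -0.201251.
(1-mu)*log(1-mu) = 0.23*log(0.23) = -0.338025.
A* = -0.201251 + -0.338025 = -0.5393

-0.5393


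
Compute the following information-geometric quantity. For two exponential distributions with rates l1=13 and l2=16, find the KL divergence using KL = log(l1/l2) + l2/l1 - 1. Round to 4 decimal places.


KL divergence for exponential family:
KL = log(l1/l2) + l2/l1 - 1.
log(13/16) = -0.207639.
16/13 = 1.230769.
KL = -0.207639 + 1.230769 - 1 = 0.0231

0.0231


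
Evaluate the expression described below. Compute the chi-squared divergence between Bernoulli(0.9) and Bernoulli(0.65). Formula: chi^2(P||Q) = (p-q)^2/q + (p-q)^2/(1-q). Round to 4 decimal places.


Chi-squared divergence between Bernoulli distributions:
chi^2 = (p-q)^2/q + (p-q)^2/(1-q).
p = 0.9, q = 0.65, p-q = 0.25.
(p-q)^2 = 0.0625.
term1 = 0.0625/0.65 = 0.096154.
term2 = 0.0625/0.35 = 0.178571.
chi^2 = 0.096154 + 0.178571 = 0.2747

0.2747


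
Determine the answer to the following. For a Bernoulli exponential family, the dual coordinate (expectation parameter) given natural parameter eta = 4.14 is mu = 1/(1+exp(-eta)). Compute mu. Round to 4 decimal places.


Dual coordinate (expectation parameter) for Bernoulli:
mu = 1/(1+exp(-eta)).
eta = 4.14.
exp(-eta) = exp(-4.14) = 0.015923.
mu = 1/(1+0.015923) = 0.9843

0.9843


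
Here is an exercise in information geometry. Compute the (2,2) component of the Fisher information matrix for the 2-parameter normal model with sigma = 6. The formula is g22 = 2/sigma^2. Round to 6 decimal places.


For the 2-parameter normal family, the Fisher metric has:
  g11 = 1/sigma^2, g22 = 2/sigma^2.
sigma = 6, sigma^2 = 36.
g22 = 0.055556

0.055556


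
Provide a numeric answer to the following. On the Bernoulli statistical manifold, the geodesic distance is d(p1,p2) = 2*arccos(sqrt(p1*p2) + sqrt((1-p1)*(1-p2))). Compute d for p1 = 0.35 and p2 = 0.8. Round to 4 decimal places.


Geodesic distance on Bernoulli manifold:
d(p1,p2) = 2*arccos(sqrt(p1*p2) + sqrt((1-p1)*(1-p2))).
sqrt(p1*p2) = sqrt(0.35*0.8) = 0.52915.
sqrt((1-p1)*(1-p2)) = sqrt(0.65*0.2) = 0.360555.
arg = 0.52915 + 0.360555 = 0.889705.
d = 2*arccos(0.889705) = 0.9482

0.9482


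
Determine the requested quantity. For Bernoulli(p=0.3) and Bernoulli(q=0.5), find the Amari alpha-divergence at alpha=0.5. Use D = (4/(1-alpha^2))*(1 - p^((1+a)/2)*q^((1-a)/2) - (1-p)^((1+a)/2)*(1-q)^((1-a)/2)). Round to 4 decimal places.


Amari alpha-divergence:
D = (4/(1-alpha^2))*(1 - p^((1+a)/2)*q^((1-a)/2) - (1-p)^((1+a)/2)*(1-q)^((1-a)/2)).
alpha = 0.5, p = 0.3, q = 0.5.
e1 = (1+alpha)/2 = 0.75, e2 = (1-alpha)/2 = 0.25.
t1 = p^e1 * q^e2 = 0.3^0.75 * 0.5^0.25 = 0.340866.
t2 = (1-p)^e1 * (1-q)^e2 = 0.7^0.75 * 0.5^0.25 = 0.643526.
4/(1-alpha^2) = 5.333333.
D = 5.333333*(1 - 0.340866 - 0.643526) = 0.0832

0.0832


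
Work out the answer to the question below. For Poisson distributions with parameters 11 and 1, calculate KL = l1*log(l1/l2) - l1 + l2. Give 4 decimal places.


KL divergence for Poisson:
KL = l1*log(l1/l2) - l1 + l2.
l1 = 11, l2 = 1.
log(11/1) = 2.397895.
l1*log(l1/l2) = 11 * 2.397895 = 26.376848.
KL = 26.376848 - 11 + 1 = 16.3768

16.3768


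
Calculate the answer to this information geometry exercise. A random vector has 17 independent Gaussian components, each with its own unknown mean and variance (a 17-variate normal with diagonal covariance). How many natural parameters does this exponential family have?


Exponential family dimension calculation:
Each univariate normal has two natural parameters (mu/sigma^2 and -1/(2 sigma^2)).
With 17 independent components, dim = 2 * 17 = 34.

34


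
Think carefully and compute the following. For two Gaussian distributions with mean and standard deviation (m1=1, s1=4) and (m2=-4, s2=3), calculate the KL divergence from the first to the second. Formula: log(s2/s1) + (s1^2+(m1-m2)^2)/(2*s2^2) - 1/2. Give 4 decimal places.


KL divergence between normal distributions:
KL = log(s2/s1) + (s1^2 + (m1-m2)^2)/(2*s2^2) - 1/2.
log(3/4) = -0.287682.
(4^2 + (1--4)^2)/(2*3^2) = (16 + 25)/18 = 2.277778.
KL = -0.287682 + 2.277778 - 0.5 = 1.4901

1.4901


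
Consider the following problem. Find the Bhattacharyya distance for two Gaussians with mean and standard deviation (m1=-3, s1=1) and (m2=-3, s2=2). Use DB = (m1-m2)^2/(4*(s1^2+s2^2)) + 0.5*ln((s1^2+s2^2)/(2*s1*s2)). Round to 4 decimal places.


Bhattacharyya distance between two Gaussians:
DB = (m1-m2)^2/(4*(s1^2+s2^2)) + (1/2)*ln((s1^2+s2^2)/(2*s1*s2)).
(m1-m2)^2 = (0)^2 = 0.
s1^2+s2^2 = 1 + 4 = 5.
term1 = 0/20 = 0.0.
term2 = 0.5*ln(5/4.0) = 0.111572.
DB = 0.0 + 0.111572 = 0.1116

0.1116


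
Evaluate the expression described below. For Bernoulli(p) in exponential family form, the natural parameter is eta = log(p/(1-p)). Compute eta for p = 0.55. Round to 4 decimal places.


Natural parameter for Bernoulli: eta = log(p/(1-p)).
p = 0.55, 1-p = 0.45.
p/(1-p) = 1.222222.
eta = log(1.222222) = 0.2007

0.2007


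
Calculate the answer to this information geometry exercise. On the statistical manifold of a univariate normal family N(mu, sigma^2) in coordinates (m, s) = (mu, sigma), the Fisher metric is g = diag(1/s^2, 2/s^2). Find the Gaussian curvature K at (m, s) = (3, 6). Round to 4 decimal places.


The metric has the form g = (A dm^2 + B ds^2)/s^2 with A = 1, B = 2.
Substitute u = sqrt(A/B)*m: g = B*(du^2 + ds^2)/s^2, i.e. B times the
Poincare upper half-plane metric, which has constant Gaussian curvature -1.
Scaling a 2D metric by a constant c divides the Gaussian curvature by c,
so K = -1/B = -1/(2) = -0.5000 everywhere (the point (m, s) = (3, 6) is irrelevant:
the curvature is constant).
The requested Gaussian curvature is K = -0.5000.

-0.5000


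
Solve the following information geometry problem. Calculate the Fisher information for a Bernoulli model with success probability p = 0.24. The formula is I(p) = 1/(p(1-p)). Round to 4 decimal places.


For Bernoulli(p), Fisher information is I(p) = 1/(p*(1-p)).
p = 0.24, 1-p = 0.76.
p*(1-p) = 0.1824.
I(p) = 1/0.1824 = 5.4825

5.4825


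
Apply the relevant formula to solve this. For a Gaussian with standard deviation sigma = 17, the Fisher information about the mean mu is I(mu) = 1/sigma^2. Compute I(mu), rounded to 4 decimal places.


The Fisher information for the mean of a normal distribution is I(mu) = 1/sigma^2.
sigma = 17, so sigma^2 = 289.
I(mu) = 1/289 = 0.0035

0.0035


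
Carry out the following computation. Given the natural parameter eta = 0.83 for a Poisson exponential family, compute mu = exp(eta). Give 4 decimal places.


Expectation parameter for Poisson exponential family:
mu = exp(eta).
eta = 0.83.
mu = exp(0.83) = 2.2933

2.2933


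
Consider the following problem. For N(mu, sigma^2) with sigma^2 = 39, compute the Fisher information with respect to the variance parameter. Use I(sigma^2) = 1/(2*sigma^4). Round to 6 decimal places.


Fisher information for variance: I(sigma^2) = 1/(2*sigma^4).
sigma^2 = 39, so sigma^4 = 1521.
I = 1/(2*1521) = 1/3042 = 0.000329

0.000329


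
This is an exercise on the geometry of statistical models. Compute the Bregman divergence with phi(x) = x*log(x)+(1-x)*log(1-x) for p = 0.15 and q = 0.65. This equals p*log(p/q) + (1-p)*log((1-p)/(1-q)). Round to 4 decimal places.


Bregman divergence with negative entropy generator:
D = p*log(p/q) + (1-p)*log((1-p)/(1-q)).
p = 0.15, q = 0.65.
p*log(p/q) = 0.15*log(0.15/0.65) = -0.219951.
(1-p)*log((1-p)/(1-q)) = 0.85*log(0.85/0.35) = 0.754208.
D = -0.219951 + 0.754208 = 0.5343

0.5343


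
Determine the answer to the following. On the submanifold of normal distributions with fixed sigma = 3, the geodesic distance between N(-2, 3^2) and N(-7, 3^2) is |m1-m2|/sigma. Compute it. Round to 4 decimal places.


On the fixed-variance normal subfamily, geodesic distance = |m1-m2|/sigma.
|-2 - -7| = 5.
sigma = 3.
d = 5/3 = 1.6667

1.6667


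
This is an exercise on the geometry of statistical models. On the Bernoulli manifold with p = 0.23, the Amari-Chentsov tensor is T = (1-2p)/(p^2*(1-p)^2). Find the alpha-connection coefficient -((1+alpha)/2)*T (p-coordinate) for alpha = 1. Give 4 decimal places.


Skewness (Amari-Chentsov) tensor: T = (1-2p)/(p^2*(1-p)^2).
p = 0.23, 1-2p = 0.54, p^2 = 0.0529, (1-p)^2 = 0.5929.
T = 0.54/(0.0529 * 0.5929) = 17.216967.
In the p-coordinate, Gamma^(alpha) = Gamma^(0) - (alpha/2)*T with Gamma^(0) = (1/2)*g'(p) = -T/2,
so Gamma^(alpha) = -((1+alpha)/2)*T.
alpha = 1, -(1+alpha)/2 = -1.0.
Gamma = -1.0 * 17.216967 = -17.2170

-17.2170


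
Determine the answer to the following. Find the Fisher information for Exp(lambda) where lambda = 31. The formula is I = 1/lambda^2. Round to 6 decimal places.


Fisher information for exponential: I(lambda) = 1/lambda^2.
lambda = 31, lambda^2 = 961.
I = 1/961 = 0.001041

0.001041


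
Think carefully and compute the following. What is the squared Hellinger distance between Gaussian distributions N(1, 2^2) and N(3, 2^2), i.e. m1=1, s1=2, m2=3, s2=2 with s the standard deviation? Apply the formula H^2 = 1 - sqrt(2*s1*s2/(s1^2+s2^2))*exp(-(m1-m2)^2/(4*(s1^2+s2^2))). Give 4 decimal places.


Squared Hellinger distance for Gaussians:
H^2 = 1 - sqrt(2*s1*s2/(s1^2+s2^2)) * exp(-(m1-m2)^2/(4*(s1^2+s2^2))).
s1^2 = 4, s2^2 = 4, s1^2+s2^2 = 8.
sqrt(2*2*2/(8)) = 1.0.
(m1-m2)^2 = (-2)^2 = 4.
exp(-4/(4*8)) = exp(-0.125) = 0.882497.
H^2 = 1 - 1.0*0.882497 = 0.1175

0.1175


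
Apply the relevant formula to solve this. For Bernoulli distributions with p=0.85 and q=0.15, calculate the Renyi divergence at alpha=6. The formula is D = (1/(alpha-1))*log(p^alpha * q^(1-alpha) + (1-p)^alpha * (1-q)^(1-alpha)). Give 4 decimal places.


Renyi divergence of order alpha between Bernoulli distributions:
D = (1/(alpha-1))*log(p^alpha * q^(1-alpha) + (1-p)^alpha * (1-q)^(1-alpha)).
alpha = 6, p = 0.85, q = 0.15.
p^alpha * q^(1-alpha) = 0.85^6 * 0.15^-5 = 4966.577984.
(1-p)^alpha * (1-q)^(1-alpha) = 0.15^6 * 0.85^-5 = 2.6e-05.
sum = 4966.577984 + 2.6e-05 = 4966.578009.
D = (1/5)*log(4966.578009) = 1.7021

1.7021
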